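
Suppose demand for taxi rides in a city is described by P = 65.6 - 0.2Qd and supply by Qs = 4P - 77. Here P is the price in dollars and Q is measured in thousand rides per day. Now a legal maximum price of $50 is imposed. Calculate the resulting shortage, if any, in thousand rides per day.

Rearranging demand gives Qd = 328 - 5P. Setting quantity demanded equal to quantity supplied, 328 - 5P = 4P - 77, gives P* = 45 and Q* = 103.
Since 50 is above P* = 45, the ceiling does not bind and the free-market outcome prevails.
Since the control does not bind, there is no shortage.

0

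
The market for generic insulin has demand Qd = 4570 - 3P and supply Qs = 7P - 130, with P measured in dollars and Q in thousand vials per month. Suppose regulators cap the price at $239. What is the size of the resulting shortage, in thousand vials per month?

2310

Setting quantity demanded equal to quantity supplied, 4570 - 3P = 7P - 130, gives P* = 470 and Q* = 3160.
The ceiling of 239 is below the equilibrium price 470, so it binds.
At P = 239: Qd = 4570 - 3·239 = 3853 and Qs = 7·239 - 130 = 1543.
Shortage = Qd - Qs = 3853 - 1543 = 2310.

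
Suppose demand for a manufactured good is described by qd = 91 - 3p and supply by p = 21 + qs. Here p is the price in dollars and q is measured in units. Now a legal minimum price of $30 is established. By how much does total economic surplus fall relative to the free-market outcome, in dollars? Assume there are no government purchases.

24

Rearranging supply gives qs = p - 21. Setting quantity demanded equal to quantity supplied, 91 - 3p = p - 21, gives p* = 28 and q* = 7.
Since 30 > 28, the floor is binding.
At p = 30: qd = 91 - 3·30 = 1 and qs = 30 - 21 = 9.
Quantity traded falls to 1. At q = 1 the demand price is (91 - 1)/3 = 30 and the supply price is 21 + 1 = 22.
Deadweight loss = ½ · (30 - 22) · (7 - 1) = ½ · 8 · 6 = 24.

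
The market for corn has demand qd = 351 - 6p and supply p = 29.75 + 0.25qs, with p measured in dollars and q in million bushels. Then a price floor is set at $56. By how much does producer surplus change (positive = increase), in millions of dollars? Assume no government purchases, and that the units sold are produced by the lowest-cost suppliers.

Rearranging supply gives qs = 4p - 119. Setting quantity demanded equal to quantity supplied, 351 - 6p = 4p - 119, gives p* = 47 and q* = 69.
Because the floor (56) lies above the market-clearing price, it is binding.
At p = 56: qd = 351 - 6·56 = 15 and qs = 4·56 - 119 = 105.
Producer surplus without the control is ½ · (47 - 29.75) · 69 = 595.125.
With the floor, 15 units are sold at 56. The supply price at q = 15 is 33.5, so PS = ½ · [(56 - 29.75) + (56 - 33.5)] · 15 = 365.625.
Change in producer surplus = 365.625 - 595.125 = -229.5.

-229.5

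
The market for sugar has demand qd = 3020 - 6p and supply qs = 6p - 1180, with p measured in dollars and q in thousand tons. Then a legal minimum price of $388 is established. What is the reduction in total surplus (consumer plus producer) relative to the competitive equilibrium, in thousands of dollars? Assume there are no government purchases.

Equilibrium: 3020 - 6p = 6p - 1180, so 4200 = 12p and p* = 350, q* = 920.
The floor of 388 is above the equilibrium price 350, so it binds.
At p = 388: qd = 3020 - 6·388 = 692 and qs = 6·388 - 1180 = 1148.
Quantity traded falls to 692. At q = 692 the demand price is (3020 - 692)/6 = 388 and the supply price is (1180 + 692)/6 = 312.
Deadweight loss = ½ · (388 - 312) · (920 - 692) = ½ · 76 · 228 = 8664.

8664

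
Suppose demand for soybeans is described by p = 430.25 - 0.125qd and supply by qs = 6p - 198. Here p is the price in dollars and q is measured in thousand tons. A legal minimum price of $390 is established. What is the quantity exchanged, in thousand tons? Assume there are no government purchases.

322

Rearranging demand gives qd = 3442 - 8p. Without the control the market clears where 3442 - 8p = 6p - 198, i.e. p* = 260 and q* = 1362.
Since 390 > 260, the floor is binding.
At p = 390: qd = 3442 - 8·390 = 322 and qs = 6·390 - 198 = 2142.
The quantity actually transacted is the short side, demand: 322.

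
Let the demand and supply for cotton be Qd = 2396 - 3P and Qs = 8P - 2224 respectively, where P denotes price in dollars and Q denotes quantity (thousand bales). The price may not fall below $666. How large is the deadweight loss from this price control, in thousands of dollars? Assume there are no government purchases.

In a free market, 2396 - 3P = 8P - 2224 gives the equilibrium P* = 420, Q* = 1136.
The floor of 666 is above the equilibrium price 420, so it binds.
At P = 666: Qd = 2396 - 3·666 = 398 and Qs = 8·666 - 2224 = 3104.
Quantity traded falls to 398. At Q = 398 the demand price is (2396 - 398)/3 = 666 and the supply price is (2224 + 398)/8 = 327.75.
Deadweight loss = ½ · (666 - 327.75) · (1136 - 398) = ½ · 338.25 · 738 = 124814.25.

124814.25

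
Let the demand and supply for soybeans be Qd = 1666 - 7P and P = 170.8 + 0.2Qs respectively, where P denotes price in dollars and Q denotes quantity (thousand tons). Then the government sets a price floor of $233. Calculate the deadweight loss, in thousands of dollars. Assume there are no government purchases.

Rearranging supply gives Qs = 5P - 854. Without the control the market clears where 1666 - 7P = 5P - 854, i.e. P* = 210 and Q* = 196.
The floor of 233 is above the equilibrium price 210, so it binds.
At P = 233: Qd = 1666 - 7·233 = 35 and Qs = 5·233 - 854 = 311.
Quantity traded falls to 35. At Q = 35 the demand price is (1666 - 35)/7 = 233 and the supply price is (854 + 35)/5 = 177.8.
Deadweight loss = ½ · (233 - 177.8) · (196 - 35) = ½ · 55.2 · 161 = 4443.6.

4443.6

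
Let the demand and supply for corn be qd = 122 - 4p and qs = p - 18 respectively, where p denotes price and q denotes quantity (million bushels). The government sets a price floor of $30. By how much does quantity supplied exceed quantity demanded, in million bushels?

In a free market, 122 - 4p = p - 18 gives the equilibrium p* = 28, q* = 10.
Since 30 > 28, the floor is binding.
At p = 30: qd = 122 - 4·30 = 2 and qs = 30 - 18 = 12.
Surplus = qs - qd = 12 - 2 = 10.

10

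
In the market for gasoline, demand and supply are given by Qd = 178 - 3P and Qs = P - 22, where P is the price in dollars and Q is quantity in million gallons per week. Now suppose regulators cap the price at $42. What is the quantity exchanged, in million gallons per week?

Setting quantity demanded equal to quantity supplied, 178 - 3P = P - 22, gives P* = 50 and Q* = 28.
Because the ceiling (42) lies below the market-clearing price, it is binding.
At P = 42: Qd = 178 - 3·42 = 52 and Qs = 42 - 22 = 20.
The quantity actually transacted is the short side, supply: 20.

20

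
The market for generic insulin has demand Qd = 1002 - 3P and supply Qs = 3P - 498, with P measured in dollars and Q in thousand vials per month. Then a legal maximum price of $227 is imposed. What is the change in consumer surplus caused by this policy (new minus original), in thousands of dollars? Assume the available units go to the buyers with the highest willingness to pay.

3415.5

In a free market, 1002 - 3P = 3P - 498 gives the equilibrium P* = 250, Q* = 252.
Because the ceiling (227) lies below the market-clearing price, it is binding.
At P = 227: Qd = 1002 - 3·227 = 321 and Qs = 3·227 - 498 = 183.
Consumer surplus without the control is ½ · (334 - 250) · 252 = 10584.
With the ceiling, 183 units are sold at 227 (assume they go to the highest-value buyers). The demand price at Q = 183 is 273, so CS = ½ · [(334 - 227) + (273 - 227)] · 183 = 13999.5.
Change in consumer surplus = 13999.5 - 10584 = 3415.5.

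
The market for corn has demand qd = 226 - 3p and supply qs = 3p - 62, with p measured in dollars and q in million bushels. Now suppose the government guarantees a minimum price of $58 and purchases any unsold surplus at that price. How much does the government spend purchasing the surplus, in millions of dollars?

3480

Equilibrium: 226 - 3p = 3p - 62, so 288 = 6p and p* = 48, q* = 82.
Because the floor (58) lies above the market-clearing price, it is binding.
At p = 58: qd = 226 - 3·58 = 52 and qs = 3·58 - 62 = 112.
Surplus = qs - qd = 60.
Government expenditure = surplus × support price = 60 × 58 = 3480.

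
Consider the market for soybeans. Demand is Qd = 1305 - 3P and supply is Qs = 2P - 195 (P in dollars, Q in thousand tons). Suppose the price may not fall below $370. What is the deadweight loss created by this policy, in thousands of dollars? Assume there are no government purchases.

Equilibrium: 1305 - 3P = 2P - 195, so 1500 = 5P and P* = 300, Q* = 405.
Because the floor (370) lies above the market-clearing price, it is binding.
At P = 370: Qd = 1305 - 3·370 = 195 and Qs = 2·370 - 195 = 545.
Quantity traded falls to 195. At Q = 195 the demand price is (1305 - 195)/3 = 370 and the supply price is (195 + 195)/2 = 195.
Deadweight loss = ½ · (370 - 195) · (405 - 195) = ½ · 175 · 210 = 18375.

18375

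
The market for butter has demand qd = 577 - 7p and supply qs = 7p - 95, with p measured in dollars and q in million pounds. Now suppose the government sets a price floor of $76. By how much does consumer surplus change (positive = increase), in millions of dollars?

-4004

Setting quantity demanded equal to quantity supplied, 577 - 7p = 7p - 95, gives p* = 48 and q* = 241.
The floor of 76 is above the equilibrium price 48, so it binds.
At p = 76: qd = 577 - 7·76 = 45 and qs = 7·76 - 95 = 437.
Consumer surplus without the control is ½ · (577/7 - 48) · 241 = 58081/14.
With the floor, consumers buy 45 units at 76, so CS = ½ · (577/7 - 76) · 45 = 2025/14.
Change in consumer surplus = 2025/14 - 58081/14 = -4004.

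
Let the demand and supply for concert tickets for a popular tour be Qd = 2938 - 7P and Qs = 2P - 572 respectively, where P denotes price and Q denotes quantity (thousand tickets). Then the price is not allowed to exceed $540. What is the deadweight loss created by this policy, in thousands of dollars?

Equilibrium: 2938 - 7P = 2P - 572, so 3510 = 9P and P* = 390, Q* = 208.
The ceiling of 540 is above the equilibrium price 390, so it is not binding; the market clears at P* = 390, Q* = 208.
Since the control does not bind, no trades are prevented and deadweight loss is zero.

0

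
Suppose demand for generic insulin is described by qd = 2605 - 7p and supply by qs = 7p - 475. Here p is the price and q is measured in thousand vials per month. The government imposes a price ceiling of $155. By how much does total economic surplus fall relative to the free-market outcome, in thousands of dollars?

Without the control the market clears where 2605 - 7p = 7p - 475, i.e. p* = 220 and q* = 1065.
The ceiling of 155 is below the equilibrium price 220, so it binds.
At p = 155: qd = 2605 - 7·155 = 1520 and qs = 7·155 - 475 = 610.
Quantity traded falls to 610. At q = 610 the demand price is (2605 - 610)/7 = 285 and the supply price is (475 + 610)/7 = 155.
Deadweight loss = ½ · (285 - 155) · (1065 - 610) = ½ · 130 · 455 = 29575.

29575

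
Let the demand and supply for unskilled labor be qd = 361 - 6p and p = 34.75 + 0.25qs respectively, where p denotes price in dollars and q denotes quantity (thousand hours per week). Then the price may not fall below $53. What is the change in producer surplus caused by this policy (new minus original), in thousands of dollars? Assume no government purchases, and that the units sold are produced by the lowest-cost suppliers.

88.5

Rearranging supply gives qs = 4p - 139. Setting quantity demanded equal to quantity supplied, 361 - 6p = 4p - 139, gives p* = 50 and q* = 61.
The floor of 53 is above the equilibrium price 50, so it binds.
At p = 53: qd = 361 - 6·53 = 43 and qs = 4·53 - 139 = 73.
Producer surplus without the control is ½ · (50 - 34.75) · 61 = 465.125.
With the floor, 43 units are sold at 53. The supply price at q = 43 is 45.5, so PS = ½ · [(53 - 34.75) + (53 - 45.5)] · 43 = 553.625.
Change in producer surplus = 553.625 - 465.125 = 88.5.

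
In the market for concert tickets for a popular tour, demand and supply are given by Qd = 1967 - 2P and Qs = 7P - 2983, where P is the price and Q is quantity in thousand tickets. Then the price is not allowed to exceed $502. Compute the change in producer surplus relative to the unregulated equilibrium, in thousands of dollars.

-33552

Without the control the market clears where 1967 - 2P = 7P - 2983, i.e. P* = 550 and Q* = 867.
Because the ceiling (502) lies below the market-clearing price, it is binding.
At P = 502: Qd = 1967 - 2·502 = 963 and Qs = 7·502 - 2983 = 531.
Producer surplus without the control is ½ · (550 - 2983/7) · 867 = 751689/14.
With the ceiling, producers sell 531 units at 502, so PS = ½ · (502 - 2983/7) · 531 = 281961/14.
Change in producer surplus = 281961/14 - 751689/14 = -33552.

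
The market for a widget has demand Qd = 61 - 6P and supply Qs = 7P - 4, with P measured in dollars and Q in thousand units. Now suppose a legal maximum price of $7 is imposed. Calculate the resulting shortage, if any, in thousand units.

0

Equilibrium: 61 - 6P = 7P - 4, so 65 = 13P and P* = 5, Q* = 31.
The ceiling of 7 is above the equilibrium price 5, so it is not binding; the market clears at P* = 5, Q* = 31.
Since the control does not bind, there is no shortage.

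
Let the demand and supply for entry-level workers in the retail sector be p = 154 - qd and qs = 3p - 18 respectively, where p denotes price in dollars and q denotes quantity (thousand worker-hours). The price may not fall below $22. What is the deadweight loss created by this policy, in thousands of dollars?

0

Rearranging demand gives qd = 154 - p. Equilibrium: 154 - p = 3p - 18, so 172 = 4p and p* = 43, q* = 111.
The floor of 22 is below the equilibrium price 43, so it is not binding; the market clears at p* = 43, q* = 111.
Since the control does not bind, no trades are prevented and deadweight loss is zero.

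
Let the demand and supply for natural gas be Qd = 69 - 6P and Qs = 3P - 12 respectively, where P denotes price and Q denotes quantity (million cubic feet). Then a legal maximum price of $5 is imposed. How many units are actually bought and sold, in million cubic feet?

Without the control the market clears where 69 - 6P = 3P - 12, i.e. P* = 9 and Q* = 15.
The ceiling of 5 is below the equilibrium price 9, so it binds.
At P = 5: Qd = 69 - 6·5 = 39 and Qs = 3·5 - 12 = 3.
The quantity actually transacted is the short side, supply: 3.

3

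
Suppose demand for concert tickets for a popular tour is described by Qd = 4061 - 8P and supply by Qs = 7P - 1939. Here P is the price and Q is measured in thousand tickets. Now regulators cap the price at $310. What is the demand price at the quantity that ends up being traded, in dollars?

Setting quantity demanded equal to quantity supplied, 4061 - 8P = 7P - 1939, gives P* = 400 and Q* = 861.
The ceiling of 310 is below the equilibrium price 400, so it binds.
At P = 310: Qd = 4061 - 8·310 = 1581 and Qs = 7·310 - 1939 = 231.
Only 231 units reach the market. On the demand curve, the marginal buyer's willingness to pay at Q = 231 is (4061 - 231)/8 = 478.75.

478.75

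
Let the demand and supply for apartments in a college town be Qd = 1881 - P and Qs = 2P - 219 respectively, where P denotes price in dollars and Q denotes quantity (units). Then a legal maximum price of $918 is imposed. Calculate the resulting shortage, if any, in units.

0

Equilibrium: 1881 - P = 2P - 219, so 2100 = 3P and P* = 700, Q* = 1181.
Since 918 is above P* = 700, the ceiling does not bind and the free-market outcome prevails.
Since the control does not bind, there is no shortage.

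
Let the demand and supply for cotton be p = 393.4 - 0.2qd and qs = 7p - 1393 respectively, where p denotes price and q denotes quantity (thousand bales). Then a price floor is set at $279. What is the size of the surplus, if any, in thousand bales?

Rearranging demand gives qd = 1967 - 5p. Setting quantity demanded equal to quantity supplied, 1967 - 5p = 7p - 1393, gives p* = 280 and q* = 567.
Since 279 is below p* = 280, the floor does not bind and the free-market outcome prevails.
Since the control does not bind, there is no surplus.

0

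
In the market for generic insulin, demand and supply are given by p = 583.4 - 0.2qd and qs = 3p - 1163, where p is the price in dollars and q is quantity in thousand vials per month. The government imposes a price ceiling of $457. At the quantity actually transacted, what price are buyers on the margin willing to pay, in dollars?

541.8

Rearranging demand gives qd = 2917 - 5p. Without the control the market clears where 2917 - 5p = 3p - 1163, i.e. p* = 510 and q* = 367.
Because the ceiling (457) lies below the market-clearing price, it is binding.
At p = 457: qd = 2917 - 5·457 = 632 and qs = 3·457 - 1163 = 208.
Only 208 units reach the market. On the demand curve, the marginal buyer's willingness to pay at q = 208 is (2917 - 208)/5 = 541.8.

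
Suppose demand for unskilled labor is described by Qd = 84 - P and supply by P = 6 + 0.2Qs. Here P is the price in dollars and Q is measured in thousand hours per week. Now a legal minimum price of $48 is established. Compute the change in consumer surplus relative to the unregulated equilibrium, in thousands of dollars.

Rearranging supply gives Qs = 5P - 30. In a free market, 84 - P = 5P - 30 gives the equilibrium P* = 19, Q* = 65.
The floor of 48 is above the equilibrium price 19, so it binds.
At P = 48: Qd = 84 - 48 = 36 and Qs = 5·48 - 30 = 210.
Consumer surplus without the control is ½ · (84 - 19) · 65 = 2112.5.
With the floor, consumers buy 36 units at 48, so CS = ½ · (84 - 48) · 36 = 648.
Change in consumer surplus = 648 - 2112.5 = -1464.5.

-1464.5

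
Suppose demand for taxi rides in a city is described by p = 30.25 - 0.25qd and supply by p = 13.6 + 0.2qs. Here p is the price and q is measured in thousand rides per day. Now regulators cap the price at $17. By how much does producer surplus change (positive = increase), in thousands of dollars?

Rearranging demand gives qd = 121 - 4p; rearranging supply gives qs = 5p - 68. Setting quantity demanded equal to quantity supplied, 121 - 4p = 5p - 68, gives p* = 21 and q* = 37.
Since 17 < 21, the ceiling is binding.
At p = 17: qd = 121 - 4·17 = 53 and qs = 5·17 - 68 = 17.
Producer surplus without the control is ½ · (21 - 13.6) · 37 = 136.9.
With the ceiling, producers sell 17 units at 17, so PS = ½ · (17 - 13.6) · 17 = 28.9.
Change in producer surplus = 28.9 - 136.9 = -108.

-108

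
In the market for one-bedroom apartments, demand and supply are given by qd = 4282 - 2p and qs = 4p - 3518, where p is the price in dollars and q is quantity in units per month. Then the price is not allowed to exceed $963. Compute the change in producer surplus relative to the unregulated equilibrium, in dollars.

In a free market, 4282 - 2p = 4p - 3518 gives the equilibrium p* = 1300, q* = 1682.
The ceiling of 963 is below the equilibrium price 1300, so it binds.
At p = 963: qd = 4282 - 2·963 = 2356 and qs = 4·963 - 3518 = 334.
Producer surplus without the control is ½ · (1300 - 879.5) · 1682 = 353640.5.
With the ceiling, producers sell 334 units at 963, so PS = ½ · (963 - 879.5) · 334 = 13944.5.
Change in producer surplus = 13944.5 - 353640.5 = -339696.

-339696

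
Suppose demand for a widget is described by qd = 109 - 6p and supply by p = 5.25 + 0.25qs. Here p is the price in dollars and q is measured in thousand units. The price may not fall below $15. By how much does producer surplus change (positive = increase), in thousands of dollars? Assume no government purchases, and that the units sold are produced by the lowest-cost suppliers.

20

Rearranging supply gives qs = 4p - 21. Equilibrium: 109 - 6p = 4p - 21, so 130 = 10p and p* = 13, q* = 31.
Since 15 > 13, the floor is binding.
At p = 15: qd = 109 - 6·15 = 19 and qs = 4·15 - 21 = 39.
Producer surplus without the control is ½ · (13 - 5.25) · 31 = 120.125.
With the floor, 19 units are sold at 15. The supply price at q = 19 is 10, so PS = ½ · [(15 - 5.25) + (15 - 10)] · 19 = 140.125.
Change in producer surplus = 140.125 - 120.125 = 20.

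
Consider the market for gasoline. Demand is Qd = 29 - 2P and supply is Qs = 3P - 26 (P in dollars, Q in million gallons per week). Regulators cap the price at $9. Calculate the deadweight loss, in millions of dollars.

Equilibrium: 29 - 2P = 3P - 26, so 55 = 5P and P* = 11, Q* = 7.
Because the ceiling (9) lies below the market-clearing price, it is binding.
At P = 9: Qd = 29 - 2·9 = 11 and Qs = 3·9 - 26 = 1.
Quantity traded falls to 1. At Q = 1 the demand price is (29 - 1)/2 = 14 and the supply price is (26 + 1)/3 = 9.
Deadweight loss = ½ · (14 - 9) · (7 - 1) = ½ · 5 · 6 = 15.

15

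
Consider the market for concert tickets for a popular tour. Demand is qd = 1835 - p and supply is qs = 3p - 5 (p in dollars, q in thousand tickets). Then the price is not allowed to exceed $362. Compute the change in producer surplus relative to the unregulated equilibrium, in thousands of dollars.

Equilibrium: 1835 - p = 3p - 5, so 1840 = 4p and p* = 460, q* = 1375.
Because the ceiling (362) lies below the market-clearing price, it is binding.
At p = 362: qd = 1835 - 362 = 1473 and qs = 3·362 - 5 = 1081.
Producer surplus without the control is ½ · (460 - 5/3) · 1375 = 1890625/6.
With the ceiling, producers sell 1081 units at 362, so PS = ½ · (362 - 5/3) · 1081 = 1168561/6.
Change in producer surplus = 1168561/6 - 1890625/6 = -120344.

-120344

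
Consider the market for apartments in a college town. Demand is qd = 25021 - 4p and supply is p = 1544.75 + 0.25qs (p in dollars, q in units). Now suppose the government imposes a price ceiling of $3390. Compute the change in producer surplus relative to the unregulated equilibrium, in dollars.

Rearranging supply gives qs = 4p - 6179. Without the control the market clears where 25021 - 4p = 4p - 6179, i.e. p* = 3900 and q* = 9421.
Since 3390 < 3900, the ceiling is binding.
At p = 3390: qd = 25021 - 4·3390 = 11461 and qs = 4·3390 - 6179 = 7381.
Producer surplus without the control is ½ · (3900 - 1544.75) · 9421 = 11094405.125.
With the ceiling, producers sell 7381 units at 3390, so PS = ½ · (3390 - 1544.75) · 7381 = 6809895.125.
Change in producer surplus = 6809895.125 - 11094405.125 = -4284510.

-4284510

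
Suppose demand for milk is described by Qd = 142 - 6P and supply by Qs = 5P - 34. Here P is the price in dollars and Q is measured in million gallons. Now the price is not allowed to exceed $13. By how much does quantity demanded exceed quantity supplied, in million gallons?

33

In a free market, 142 - 6P = 5P - 34 gives the equilibrium P* = 16, Q* = 46.
The ceiling of 13 is below the equilibrium price 16, so it binds.
At P = 13: Qd = 142 - 6·13 = 64 and Qs = 5·13 - 34 = 31.
Shortage = Qd - Qs = 64 - 31 = 33.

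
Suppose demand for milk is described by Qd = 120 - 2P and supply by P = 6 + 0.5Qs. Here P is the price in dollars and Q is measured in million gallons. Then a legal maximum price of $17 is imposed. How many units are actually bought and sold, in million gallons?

22

Rearranging supply gives Qs = 2P - 12. Without the control the market clears where 120 - 2P = 2P - 12, i.e. P* = 33 and Q* = 54.
Because the ceiling (17) lies below the market-clearing price, it is binding.
At P = 17: Qd = 120 - 2·17 = 86 and Qs = 2·17 - 12 = 22.
The quantity actually transacted is the short side, supply: 22.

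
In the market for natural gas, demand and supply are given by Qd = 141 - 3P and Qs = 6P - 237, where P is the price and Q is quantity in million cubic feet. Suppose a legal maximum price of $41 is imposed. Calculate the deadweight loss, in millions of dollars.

Setting quantity demanded equal to quantity supplied, 141 - 3P = 6P - 237, gives P* = 42 and Q* = 15.
Since 41 < 42, the ceiling is binding.
At P = 41: Qd = 141 - 3·41 = 18 and Qs = 6·41 - 237 = 9.
Quantity traded falls to 9. At Q = 9 the demand price is (141 - 9)/3 = 44 and the supply price is (237 + 9)/6 = 41.
Deadweight loss = ½ · (44 - 41) · (15 - 9) = ½ · 3 · 6 = 9.

9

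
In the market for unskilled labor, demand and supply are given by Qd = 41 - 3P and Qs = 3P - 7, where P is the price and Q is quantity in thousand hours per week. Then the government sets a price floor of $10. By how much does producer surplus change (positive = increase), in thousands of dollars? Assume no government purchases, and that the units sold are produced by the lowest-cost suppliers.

16

Equilibrium: 41 - 3P = 3P - 7, so 48 = 6P and P* = 8, Q* = 17.
The floor of 10 is above the equilibrium price 8, so it binds.
At P = 10: Qd = 41 - 3·10 = 11 and Qs = 3·10 - 7 = 23.
Producer surplus without the control is ½ · (8 - 7/3) · 17 = 289/6.
With the floor, 11 units are sold at 10. The supply price at Q = 11 is 6, so PS = ½ · [(10 - 7/3) + (10 - 6)] · 11 = 385/6.
Change in producer surplus = 385/6 - 289/6 = 16.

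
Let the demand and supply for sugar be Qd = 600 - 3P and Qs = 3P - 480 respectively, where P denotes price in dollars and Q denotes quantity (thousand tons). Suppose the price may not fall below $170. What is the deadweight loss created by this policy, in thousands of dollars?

In a free market, 600 - 3P = 3P - 480 gives the equilibrium P* = 180, Q* = 60.
The floor of 170 is below the equilibrium price 180, so it is not binding; the market clears at P* = 180, Q* = 60.
Since the control does not bind, no trades are prevented and deadweight loss is zero.

0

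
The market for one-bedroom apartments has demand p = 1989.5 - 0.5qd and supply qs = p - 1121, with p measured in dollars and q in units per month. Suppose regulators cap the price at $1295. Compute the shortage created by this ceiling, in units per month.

1215

Rearranging demand gives qd = 3979 - 2p. Equilibrium: 3979 - 2p = p - 1121, so 5100 = 3p and p* = 1700, q* = 579.
The ceiling of 1295 is below the equilibrium price 1700, so it binds.
At p = 1295: qd = 3979 - 2·1295 = 1389 and qs = 1295 - 1121 = 174.
Shortage = qd - qs = 1389 - 174 = 1215.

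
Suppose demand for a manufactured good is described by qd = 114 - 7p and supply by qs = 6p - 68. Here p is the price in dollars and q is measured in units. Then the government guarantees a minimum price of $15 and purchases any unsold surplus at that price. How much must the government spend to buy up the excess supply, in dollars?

Setting quantity demanded equal to quantity supplied, 114 - 7p = 6p - 68, gives p* = 14 and q* = 16.
Because the floor (15) lies above the market-clearing price, it is binding.
At p = 15: qd = 114 - 7·15 = 9 and qs = 6·15 - 68 = 22.
Surplus = qs - qd = 13.
Government expenditure = surplus × support price = 13 × 15 = 195.

195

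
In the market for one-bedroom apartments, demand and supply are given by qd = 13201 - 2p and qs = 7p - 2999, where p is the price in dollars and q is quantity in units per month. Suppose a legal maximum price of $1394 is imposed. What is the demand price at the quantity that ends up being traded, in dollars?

3221

Setting quantity demanded equal to quantity supplied, 13201 - 2p = 7p - 2999, gives p* = 1800 and q* = 9601.
The ceiling of 1394 is below the equilibrium price 1800, so it binds.
At p = 1394: qd = 13201 - 2·1394 = 10413 and qs = 7·1394 - 2999 = 6759.
Only 6759 units reach the market. On the demand curve, the marginal buyer's willingness to pay at q = 6759 is (13201 - 6759)/2 = 3221.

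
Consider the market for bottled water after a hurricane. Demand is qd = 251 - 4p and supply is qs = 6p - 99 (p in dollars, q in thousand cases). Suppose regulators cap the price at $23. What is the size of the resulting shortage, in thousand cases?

Setting quantity demanded equal to quantity supplied, 251 - 4p = 6p - 99, gives p* = 35 and q* = 111.
The ceiling of 23 is below the equilibrium price 35, so it binds.
At p = 23: qd = 251 - 4·23 = 159 and qs = 6·23 - 99 = 39.
Shortage = qd - qs = 159 - 39 = 120.

120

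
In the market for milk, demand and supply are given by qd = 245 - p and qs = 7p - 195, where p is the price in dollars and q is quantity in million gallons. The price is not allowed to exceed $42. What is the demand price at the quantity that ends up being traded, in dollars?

146

Setting quantity demanded equal to quantity supplied, 245 - p = 7p - 195, gives p* = 55 and q* = 190.
The ceiling of 42 is below the equilibrium price 55, so it binds.
At p = 42: qd = 245 - 42 = 203 and qs = 7·42 - 195 = 99.
Only 99 units reach the market. On the demand curve, the marginal buyer's willingness to pay at q = 99 is (245 - 99) = 146.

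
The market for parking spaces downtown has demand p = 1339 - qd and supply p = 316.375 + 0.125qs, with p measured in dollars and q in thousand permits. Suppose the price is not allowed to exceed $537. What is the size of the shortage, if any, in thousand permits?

0

Rearranging demand gives qd = 1339 - p; rearranging supply gives qs = 8p - 2531. Equilibrium: 1339 - p = 8p - 2531, so 3870 = 9p and p* = 430, q* = 909.
Since 537 is above p* = 430, the ceiling does not bind and the free-market outcome prevails.
Since the control does not bind, there is no shortage.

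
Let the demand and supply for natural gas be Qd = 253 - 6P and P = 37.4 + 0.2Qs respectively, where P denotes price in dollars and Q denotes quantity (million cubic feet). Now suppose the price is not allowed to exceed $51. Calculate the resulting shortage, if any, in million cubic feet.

Rearranging supply gives Qs = 5P - 187. Setting quantity demanded equal to quantity supplied, 253 - 6P = 5P - 187, gives P* = 40 and Q* = 13.
Since 51 is above P* = 40, the ceiling does not bind and the free-market outcome prevails.
Since the control does not bind, there is no shortage.

0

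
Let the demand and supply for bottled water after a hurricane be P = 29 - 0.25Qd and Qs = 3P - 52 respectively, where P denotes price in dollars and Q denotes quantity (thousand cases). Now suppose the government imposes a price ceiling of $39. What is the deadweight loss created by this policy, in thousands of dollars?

Rearranging demand gives Qd = 116 - 4P. Equilibrium: 116 - 4P = 3P - 52, so 168 = 7P and P* = 24, Q* = 20.
The ceiling of 39 is above the equilibrium price 24, so it is not binding; the market clears at P* = 24, Q* = 20.
Since the control does not bind, no trades are prevented and deadweight loss is zero.

0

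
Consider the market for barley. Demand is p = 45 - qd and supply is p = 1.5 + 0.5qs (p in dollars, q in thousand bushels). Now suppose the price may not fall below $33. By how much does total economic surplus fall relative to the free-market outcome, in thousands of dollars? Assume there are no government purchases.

216.75

Rearranging demand gives qd = 45 - p; rearranging supply gives qs = 2p - 3. In a free market, 45 - p = 2p - 3 gives the equilibrium p* = 16, q* = 29.
The floor of 33 is above the equilibrium price 16, so it binds.
At p = 33: qd = 45 - 33 = 12 and qs = 2·33 - 3 = 63.
Quantity traded falls to 12. At q = 12 the demand price is 45 - 12 = 33 and the supply price is (3 + 12)/2 = 7.5.
Deadweight loss = ½ · (33 - 7.5) · (29 - 12) = ½ · 25.5 · 17 = 216.75.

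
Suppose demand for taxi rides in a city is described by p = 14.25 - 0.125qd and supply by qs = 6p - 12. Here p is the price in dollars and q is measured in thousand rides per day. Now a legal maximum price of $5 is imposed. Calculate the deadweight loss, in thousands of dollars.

Rearranging demand gives qd = 114 - 8p. Equilibrium: 114 - 8p = 6p - 12, so 126 = 14p and p* = 9, q* = 42.
Since 5 < 9, the ceiling is binding.
At p = 5: qd = 114 - 8·5 = 74 and qs = 6·5 - 12 = 18.
Quantity traded falls to 18. At q = 18 the demand price is (114 - 18)/8 = 12 and the supply price is (12 + 18)/6 = 5.
Deadweight loss = ½ · (12 - 5) · (42 - 18) = ½ · 7 · 24 = 84.

84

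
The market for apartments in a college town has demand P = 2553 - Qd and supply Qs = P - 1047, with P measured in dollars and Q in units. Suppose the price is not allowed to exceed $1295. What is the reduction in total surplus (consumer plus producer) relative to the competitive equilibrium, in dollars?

Rearranging demand gives Qd = 2553 - P. Setting quantity demanded equal to quantity supplied, 2553 - P = P - 1047, gives P* = 1800 and Q* = 753.
Since 1295 < 1800, the ceiling is binding.
At P = 1295: Qd = 2553 - 1295 = 1258 and Qs = 1295 - 1047 = 248.
Quantity traded falls to 248. At Q = 248 the demand price is 2553 - 248 = 2305 and the supply price is 1047 + 248 = 1295.
Deadweight loss = ½ · (2305 - 1295) · (753 - 248) = ½ · 1010 · 505 = 255025.

255025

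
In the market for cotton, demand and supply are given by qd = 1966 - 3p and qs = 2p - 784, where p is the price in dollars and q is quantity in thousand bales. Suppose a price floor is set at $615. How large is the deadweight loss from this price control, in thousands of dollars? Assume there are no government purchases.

Without the control the market clears where 1966 - 3p = 2p - 784, i.e. p* = 550 and q* = 316.
Because the floor (615) lies above the market-clearing price, it is binding.
At p = 615: qd = 1966 - 3·615 = 121 and qs = 2·615 - 784 = 446.
Quantity traded falls to 121. At q = 121 the demand price is (1966 - 121)/3 = 615 and the supply price is (784 + 121)/2 = 452.5.
Deadweight loss = ½ · (615 - 452.5) · (316 - 121) = ½ · 162.5 · 195 = 15843.75.

15843.75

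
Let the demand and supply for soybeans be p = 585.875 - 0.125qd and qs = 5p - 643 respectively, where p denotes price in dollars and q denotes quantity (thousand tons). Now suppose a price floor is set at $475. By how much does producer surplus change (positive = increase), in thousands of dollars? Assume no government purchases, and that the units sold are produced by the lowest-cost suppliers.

30615

Rearranging demand gives qd = 4687 - 8p. Equilibrium: 4687 - 8p = 5p - 643, so 5330 = 13p and p* = 410, q* = 1407.
The floor of 475 is above the equilibrium price 410, so it binds.
At p = 475: qd = 4687 - 8·475 = 887 and qs = 5·475 - 643 = 1732.
Producer surplus without the control is ½ · (410 - 128.6) · 1407 = 197964.9.
With the floor, 887 units are sold at 475. The supply price at q = 887 is 306, so PS = ½ · [(475 - 128.6) + (475 - 306)] · 887 = 228579.9.
Change in producer surplus = 228579.9 - 197964.9 = 30615.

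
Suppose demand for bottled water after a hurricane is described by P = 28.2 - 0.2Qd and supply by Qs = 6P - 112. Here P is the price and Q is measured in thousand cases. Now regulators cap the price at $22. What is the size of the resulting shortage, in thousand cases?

11

Rearranging demand gives Qd = 141 - 5P. Without the control the market clears where 141 - 5P = 6P - 112, i.e. P* = 23 and Q* = 26.
Since 22 < 23, the ceiling is binding.
At P = 22: Qd = 141 - 5·22 = 31 and Qs = 6·22 - 112 = 20.
Shortage = Qd - Qs = 31 - 20 = 11.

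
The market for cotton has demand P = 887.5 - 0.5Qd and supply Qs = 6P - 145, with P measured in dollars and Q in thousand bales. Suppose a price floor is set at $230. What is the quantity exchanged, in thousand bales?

Rearranging demand gives Qd = 1775 - 2P. Without the control the market clears where 1775 - 2P = 6P - 145, i.e. P* = 240 and Q* = 1295.
The floor of 230 is below the equilibrium price 240, so it is not binding; the market clears at P* = 240, Q* = 1295.

1295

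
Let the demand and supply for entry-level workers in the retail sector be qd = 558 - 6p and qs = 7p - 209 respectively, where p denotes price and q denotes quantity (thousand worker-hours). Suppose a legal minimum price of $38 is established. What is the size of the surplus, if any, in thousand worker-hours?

Setting quantity demanded equal to quantity supplied, 558 - 6p = 7p - 209, gives p* = 59 and q* = 204.
The floor of 38 is below the equilibrium price 59, so it is not binding; the market clears at p* = 59, q* = 204.
Since the control does not bind, there is no surplus.

0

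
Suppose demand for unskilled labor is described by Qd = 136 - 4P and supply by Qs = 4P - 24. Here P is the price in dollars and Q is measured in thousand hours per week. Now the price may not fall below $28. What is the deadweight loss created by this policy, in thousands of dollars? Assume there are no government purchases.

256

Setting quantity demanded equal to quantity supplied, 136 - 4P = 4P - 24, gives P* = 20 and Q* = 56.
Because the floor (28) lies above the market-clearing price, it is binding.
At P = 28: Qd = 136 - 4·28 = 24 and Qs = 4·28 - 24 = 88.
Quantity traded falls to 24. At Q = 24 the demand price is (136 - 24)/4 = 28 and the supply price is (24 + 24)/4 = 12.
Deadweight loss = ½ · (28 - 12) · (56 - 24) = ½ · 16 · 32 = 256.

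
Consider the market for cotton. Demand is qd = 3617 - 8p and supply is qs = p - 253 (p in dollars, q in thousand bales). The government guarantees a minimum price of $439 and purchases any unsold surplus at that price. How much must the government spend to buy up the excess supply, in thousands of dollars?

Equilibrium: 3617 - 8p = p - 253, so 3870 = 9p and p* = 430, q* = 177.
Because the floor (439) lies above the market-clearing price, it is binding.
At p = 439: qd = 3617 - 8·439 = 105 and qs = 439 - 253 = 186.
Surplus = qs - qd = 81.
Government expenditure = surplus × support price = 81 × 439 = 35559.

35559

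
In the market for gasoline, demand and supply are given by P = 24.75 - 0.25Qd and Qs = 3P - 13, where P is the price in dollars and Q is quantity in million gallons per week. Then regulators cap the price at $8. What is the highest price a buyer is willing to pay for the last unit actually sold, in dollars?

Rearranging demand gives Qd = 99 - 4P. Without the control the market clears where 99 - 4P = 3P - 13, i.e. P* = 16 and Q* = 35.
The ceiling of 8 is below the equilibrium price 16, so it binds.
At P = 8: Qd = 99 - 4·8 = 67 and Qs = 3·8 - 13 = 11.
Only 11 units reach the market. On the demand curve, the marginal buyer's willingness to pay at Q = 11 is (99 - 11)/4 = 22.

22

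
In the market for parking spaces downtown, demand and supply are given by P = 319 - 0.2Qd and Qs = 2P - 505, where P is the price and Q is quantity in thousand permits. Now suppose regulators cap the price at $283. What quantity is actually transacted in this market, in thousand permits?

61

Rearranging demand gives Qd = 1595 - 5P. In a free market, 1595 - 5P = 2P - 505 gives the equilibrium P* = 300, Q* = 95.
Because the ceiling (283) lies below the market-clearing price, it is binding.
At P = 283: Qd = 1595 - 5·283 = 180 and Qs = 2·283 - 505 = 61.
The quantity actually transacted is the short side, supply: 61.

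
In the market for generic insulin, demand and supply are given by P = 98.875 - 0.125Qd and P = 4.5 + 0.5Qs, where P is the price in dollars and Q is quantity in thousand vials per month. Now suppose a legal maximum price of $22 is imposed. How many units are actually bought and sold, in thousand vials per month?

Rearranging demand gives Qd = 791 - 8P; rearranging supply gives Qs = 2P - 9. In a free market, 791 - 8P = 2P - 9 gives the equilibrium P* = 80, Q* = 151.
Because the ceiling (22) lies below the market-clearing price, it is binding.
At P = 22: Qd = 791 - 8·22 = 615 and Qs = 2·22 - 9 = 35.
The quantity actually transacted is the short side, supply: 35.

35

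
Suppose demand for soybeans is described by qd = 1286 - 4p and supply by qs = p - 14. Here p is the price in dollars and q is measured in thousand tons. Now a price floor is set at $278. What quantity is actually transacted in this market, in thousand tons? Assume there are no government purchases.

Equilibrium: 1286 - 4p = p - 14, so 1300 = 5p and p* = 260, q* = 246.
Since 278 > 260, the floor is binding.
At p = 278: qd = 1286 - 4·278 = 174 and qs = 278 - 14 = 264.
The quantity actually transacted is the short side, demand: 174.

174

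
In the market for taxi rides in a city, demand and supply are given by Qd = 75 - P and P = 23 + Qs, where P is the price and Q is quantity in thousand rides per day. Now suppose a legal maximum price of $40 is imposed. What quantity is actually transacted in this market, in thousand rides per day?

17

Rearranging supply gives Qs = P - 23. Equilibrium: 75 - P = P - 23, so 98 = 2P and P* = 49, Q* = 26.
The ceiling of 40 is below the equilibrium price 49, so it binds.
At P = 40: Qd = 75 - 40 = 35 and Qs = 40 - 23 = 17.
The quantity actually transacted is the short side, supply: 17.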